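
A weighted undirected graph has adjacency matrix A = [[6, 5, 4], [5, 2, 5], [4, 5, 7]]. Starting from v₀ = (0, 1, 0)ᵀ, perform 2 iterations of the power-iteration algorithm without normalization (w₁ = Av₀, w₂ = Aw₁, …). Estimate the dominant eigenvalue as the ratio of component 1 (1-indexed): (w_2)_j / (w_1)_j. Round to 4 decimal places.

λ ≈ 12.0000

w1 = Av₀ = (5, 2, 5)
w2 = Aw1 = (60, 54, 65)
Ratio at component: 60 / 5 = 12.0000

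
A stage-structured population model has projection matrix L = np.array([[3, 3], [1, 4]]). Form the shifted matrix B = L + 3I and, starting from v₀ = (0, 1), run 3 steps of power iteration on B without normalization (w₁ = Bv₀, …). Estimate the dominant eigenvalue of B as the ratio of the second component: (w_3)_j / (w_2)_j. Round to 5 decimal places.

μ ≈ 7.75000

B = L + 3I has rows (6, 3); (1, 7)
w1 = Bv₀ = (6·0 + 3·1; 1·0 + 7·1) = (3, 7)
w2 = Bw1 = (6·3 + 3·7; 1·3 + 7·7) = (39, 52)
w3 = Bw2 = (390, 403)
Ratio: 403/52 = 7.75000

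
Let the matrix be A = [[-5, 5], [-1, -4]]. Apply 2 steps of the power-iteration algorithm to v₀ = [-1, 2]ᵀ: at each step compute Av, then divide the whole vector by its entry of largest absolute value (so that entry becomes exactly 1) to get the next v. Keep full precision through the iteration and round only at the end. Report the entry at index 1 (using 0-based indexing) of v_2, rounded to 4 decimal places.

-0.1182

Av0 = (15.00000, -7.00000); divide by 15.00000 → v1 = (1.00000, -0.46667)
Av1 = (-7.33333, 0.86667); divide by -7.33333 → v2 = (1.00000, -0.11818)
Requested entry of v2: 13/-110 = -0.1182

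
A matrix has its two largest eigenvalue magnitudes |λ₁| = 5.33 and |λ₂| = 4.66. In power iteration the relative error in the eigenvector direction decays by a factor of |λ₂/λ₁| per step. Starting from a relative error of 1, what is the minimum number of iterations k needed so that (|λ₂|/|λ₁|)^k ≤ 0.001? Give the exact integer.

52

|λ₂/λ₁| = 4.66/5.33 = 0.87430
Need k ≥ ln(0.001) / ln(0.87430) = -6.9078 / -0.1343 ≈ 51.422
Smallest integer k satisfying the bound: 52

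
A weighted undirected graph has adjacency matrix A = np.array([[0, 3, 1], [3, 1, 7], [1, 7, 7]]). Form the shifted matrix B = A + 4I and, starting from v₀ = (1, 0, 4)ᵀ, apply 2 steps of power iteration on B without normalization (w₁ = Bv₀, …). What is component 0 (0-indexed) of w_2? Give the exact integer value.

170

B = A + 4I has rows (4, 3, 1); (3, 5, 7); (1, 7, 11)
w1 = Bv₀ = (8, 31, 45)
w2 = Bw1 = (170, 494, 720)
Requested component of w2: 170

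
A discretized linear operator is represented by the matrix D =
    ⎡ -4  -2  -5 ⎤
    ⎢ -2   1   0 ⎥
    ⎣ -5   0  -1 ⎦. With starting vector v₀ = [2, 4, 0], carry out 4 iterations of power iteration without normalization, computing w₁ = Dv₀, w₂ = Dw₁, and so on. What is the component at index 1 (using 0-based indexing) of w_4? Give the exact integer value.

1744

w1 = Dv₀ = ((-4)·2 + (-2)·4 + (-5)·0; (-2)·2 + 1·4 + 0·0; (-5)·2 + 0·4 + (-1)·0) = (-16, 0, -10)
w2 = Dw1 = ((-4)·(-16) + (-2)·0 + (-5)·(-10); (-2)·(-16) + 1·0 + 0·(-10); (-5)·(-16) + 0·0 + (-1)·(-10)) = (114, 32, 90)
w3 = Dw2 = (-970, -196, -660)
w4 = Dw3 = (7572, 1744, 5510)
The requested component of w4 is 1744.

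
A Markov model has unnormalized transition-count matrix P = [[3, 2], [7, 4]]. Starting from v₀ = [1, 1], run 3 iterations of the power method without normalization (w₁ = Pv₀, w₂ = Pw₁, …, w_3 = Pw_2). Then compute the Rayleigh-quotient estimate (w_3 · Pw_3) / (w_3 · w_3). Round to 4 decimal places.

λ ≈ 7.2748

w1 = Pv₀ = (5, 11)
w2 = Pw1 = (37, 79)
w3 = Pw2 = (269, 575)
Pw3 = (1957, 4183)
w3·Pw3 = 269·1957 + 575·4183 = 2931658; w3·w3 = 269·269 + 575·575 = 402986
λ ≈ 2931658/402986 = 7.2748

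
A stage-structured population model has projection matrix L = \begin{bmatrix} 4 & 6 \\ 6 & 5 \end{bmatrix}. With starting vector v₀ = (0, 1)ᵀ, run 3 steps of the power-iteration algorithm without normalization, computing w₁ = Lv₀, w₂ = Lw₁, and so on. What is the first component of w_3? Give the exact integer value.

w1 = Lv₀ = (4·0 + 6·1; 6·0 + 5·1) = (6, 5)
w2 = Lw1 = (4·6 + 6·5; 6·6 + 5·5) = (54, 61)
w3 = Lw2 = (582, 629)
The requested component of w3 is 582.

582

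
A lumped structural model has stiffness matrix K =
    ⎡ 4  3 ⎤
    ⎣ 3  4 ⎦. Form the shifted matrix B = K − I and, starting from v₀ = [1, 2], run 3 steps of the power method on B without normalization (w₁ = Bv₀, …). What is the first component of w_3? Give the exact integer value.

B = K − I has rows (3, 3); (3, 3)
w1 = Bv₀ = (9, 9)
w2 = Bw1 = (54, 54)
w3 = Bw2 = (324, 324)
Requested component of w3: 324

324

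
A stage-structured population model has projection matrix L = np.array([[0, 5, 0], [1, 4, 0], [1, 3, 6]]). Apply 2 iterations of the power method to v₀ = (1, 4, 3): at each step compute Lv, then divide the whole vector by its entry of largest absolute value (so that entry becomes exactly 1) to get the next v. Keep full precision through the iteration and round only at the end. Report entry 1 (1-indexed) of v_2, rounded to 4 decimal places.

0.3307

Lv0 = (20.00000, 17.00000, 31.00000); divide by 31.00000 → v1 = (0.64516, 0.54839, 1.00000)
Lv1 = (2.74194, 2.83871, 8.29032); divide by 8.29032 → v2 = (0.33074, 0.34241, 1.00000)
Requested entry of v2: 85/257 = 0.3307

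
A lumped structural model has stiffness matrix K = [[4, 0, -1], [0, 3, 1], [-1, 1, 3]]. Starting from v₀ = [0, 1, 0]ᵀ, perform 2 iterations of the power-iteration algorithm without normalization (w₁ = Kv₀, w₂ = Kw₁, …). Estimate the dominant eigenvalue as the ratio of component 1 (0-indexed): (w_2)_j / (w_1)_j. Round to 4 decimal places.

w1 = Kv₀ = (0, 3, 1)
w2 = Kw1 = (-1, 10, 6)
Ratio at component: 10 / 3 = 3.3333

3.3333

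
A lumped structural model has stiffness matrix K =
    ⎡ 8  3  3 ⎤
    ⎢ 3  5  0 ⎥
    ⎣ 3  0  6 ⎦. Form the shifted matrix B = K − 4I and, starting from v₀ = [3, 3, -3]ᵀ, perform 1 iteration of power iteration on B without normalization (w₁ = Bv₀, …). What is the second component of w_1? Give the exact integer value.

B = K − 4I has rows (4, 3, 3); (3, 1, 0); (3, 0, 2)
w1 = Bv₀ = (4·3 + 3·3 + 3·(-3); 3·3 + 1·3 + 0·(-3); 3·3 + 0·3 + 2·(-3)) = (12, 12, 3)
Requested component of w1: 12

12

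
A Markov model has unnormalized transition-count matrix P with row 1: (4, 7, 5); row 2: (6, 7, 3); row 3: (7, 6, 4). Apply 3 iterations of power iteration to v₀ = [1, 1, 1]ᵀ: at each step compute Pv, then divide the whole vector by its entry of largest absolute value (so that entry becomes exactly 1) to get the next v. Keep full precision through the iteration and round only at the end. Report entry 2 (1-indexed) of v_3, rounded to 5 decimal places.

0.93802

Pv0 = (16.000000, 16.000000, 17.000000); divide by 17.000000 → v1 = (0.941176, 0.941176, 1.000000)
Pv1 = (15.352941, 15.235294, 16.235294); divide by 16.235294 → v2 = (0.945652, 0.938406, 1.000000)
Pv2 = (15.351449, 15.242754, 16.250000); divide by 16.250000 → v3 = (0.944705, 0.938016, 1.000000)
Requested entry of v3: 4207/4485 = 0.93802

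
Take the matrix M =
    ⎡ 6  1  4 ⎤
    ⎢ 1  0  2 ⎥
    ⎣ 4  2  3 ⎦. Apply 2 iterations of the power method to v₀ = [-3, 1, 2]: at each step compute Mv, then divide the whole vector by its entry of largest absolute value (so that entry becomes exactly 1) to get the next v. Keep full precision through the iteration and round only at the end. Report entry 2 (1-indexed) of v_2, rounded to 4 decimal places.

Mv0 = (-9.00000, 1.00000, -4.00000); divide by -9.00000 → v1 = (1.00000, -0.11111, 0.44444)
Mv1 = (7.66667, 1.88889, 5.11111); divide by 7.66667 → v2 = (1.00000, 0.24638, 0.66667)
Requested entry of v2: -17/-69 = 0.2464

0.2464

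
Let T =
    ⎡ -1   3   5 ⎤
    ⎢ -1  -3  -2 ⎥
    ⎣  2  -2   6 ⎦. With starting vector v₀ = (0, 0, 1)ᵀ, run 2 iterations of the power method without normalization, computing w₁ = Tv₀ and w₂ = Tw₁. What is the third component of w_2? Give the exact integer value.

w1 = Tv₀ = ((-1)·0 + 3·0 + 5·1; (-1)·0 + (-3)·0 + (-2)·1; 2·0 + (-2)·0 + 6·1) = (5, -2, 6)
w2 = Tw1 = ((-1)·5 + 3·(-2) + 5·6; (-1)·5 + (-3)·(-2) + (-2)·6; 2·5 + (-2)·(-2) + 6·6) = (19, -11, 50)
The requested component of w2 is 50.

50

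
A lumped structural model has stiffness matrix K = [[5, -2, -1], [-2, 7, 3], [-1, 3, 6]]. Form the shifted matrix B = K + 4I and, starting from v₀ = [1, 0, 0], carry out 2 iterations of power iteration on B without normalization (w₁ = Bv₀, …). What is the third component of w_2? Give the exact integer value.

-25

B = K + 4I has rows (9, -2, -1); (-2, 11, 3); (-1, 3, 10)
w1 = Bv₀ = (9, -2, -1)
w2 = Bw1 = (86, -43, -25)
Requested component of w2: -25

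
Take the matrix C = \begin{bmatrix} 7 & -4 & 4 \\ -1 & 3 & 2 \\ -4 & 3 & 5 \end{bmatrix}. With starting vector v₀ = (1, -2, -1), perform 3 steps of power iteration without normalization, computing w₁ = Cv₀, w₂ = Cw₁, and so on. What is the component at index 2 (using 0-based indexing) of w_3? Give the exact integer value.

w1 = Cv₀ = (11, -9, -15)
w2 = Cw1 = (53, -68, -146)
w3 = Cw2 = (59, -549, -1146)
The requested component of w3 is -1146.

-1146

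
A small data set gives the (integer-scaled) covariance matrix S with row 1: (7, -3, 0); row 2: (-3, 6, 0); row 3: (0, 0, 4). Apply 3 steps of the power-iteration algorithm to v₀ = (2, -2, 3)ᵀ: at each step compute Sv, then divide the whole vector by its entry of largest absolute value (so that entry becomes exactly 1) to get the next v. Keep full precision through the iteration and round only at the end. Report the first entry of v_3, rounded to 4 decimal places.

1.0000

Sv0 = (20.00000, -18.00000, 12.00000); divide by 20.00000 → v1 = (1.00000, -0.90000, 0.60000)
Sv1 = (9.70000, -8.40000, 2.40000); divide by 9.70000 → v2 = (1.00000, -0.86598, 0.24742)
Sv2 = (9.59794, -8.19588, 0.98969); divide by 9.59794 → v3 = (1.00000, -0.85392, 0.10311)
Requested entry of v3: 1862/1862 = 1.0000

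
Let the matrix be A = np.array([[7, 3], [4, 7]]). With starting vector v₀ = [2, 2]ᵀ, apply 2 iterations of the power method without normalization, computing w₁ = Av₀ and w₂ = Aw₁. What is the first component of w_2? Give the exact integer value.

w1 = Av₀ = (7·2 + 3·2; 4·2 + 7·2) = (20, 22)
w2 = Aw1 = (7·20 + 3·22; 4·20 + 7·22) = (206, 234)
The requested component of w2 is 206.

206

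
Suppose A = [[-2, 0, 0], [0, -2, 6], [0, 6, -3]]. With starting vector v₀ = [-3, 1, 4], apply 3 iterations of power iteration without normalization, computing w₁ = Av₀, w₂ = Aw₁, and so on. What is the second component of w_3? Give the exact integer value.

w1 = Av₀ = (6, 22, -6)
w2 = Aw1 = (-12, -80, 150)
w3 = Aw2 = (24, 1060, -930)
The requested component of w3 is 1060.

1060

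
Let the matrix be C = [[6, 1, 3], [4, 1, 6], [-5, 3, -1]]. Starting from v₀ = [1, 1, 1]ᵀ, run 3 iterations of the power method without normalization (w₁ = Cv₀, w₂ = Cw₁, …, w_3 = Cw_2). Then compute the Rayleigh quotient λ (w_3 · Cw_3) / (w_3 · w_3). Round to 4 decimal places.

4.4984

w1 = Cv₀ = (10, 11, -3)
w2 = Cw1 = (62, 33, -14)
w3 = Cw2 = (363, 197, -197)
Cw3 = (1784, 467, -1027)
w3·Cw3 = 363·1784 + 197·467 + (-197)·(-1027) = 941910; w3·w3 = 363·363 + 197·197 + (-197)·(-197) = 209387
λ ≈ 941910/209387 = 4.4984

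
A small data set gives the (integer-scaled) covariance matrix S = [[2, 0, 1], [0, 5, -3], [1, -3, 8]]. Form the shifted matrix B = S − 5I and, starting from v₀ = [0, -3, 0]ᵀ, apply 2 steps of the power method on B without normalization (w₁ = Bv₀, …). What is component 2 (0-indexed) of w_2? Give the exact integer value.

B = S − 5I has rows (-3, 0, 1); (0, 0, -3); (1, -3, 3)
w1 = Bv₀ = (0, 0, 9)
w2 = Bw1 = (9, -27, 27)
Requested component of w2: 27

27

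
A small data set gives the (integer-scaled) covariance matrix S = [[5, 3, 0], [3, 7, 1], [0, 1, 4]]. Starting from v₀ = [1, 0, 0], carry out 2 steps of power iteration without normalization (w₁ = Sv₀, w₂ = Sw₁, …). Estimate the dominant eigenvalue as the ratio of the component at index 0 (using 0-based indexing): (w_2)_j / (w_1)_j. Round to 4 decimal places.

w1 = Sv₀ = (5, 3, 0)
w2 = Sw1 = (34, 36, 3)
Ratio at component: 34 / 5 = 6.8000

λ ≈ 6.8000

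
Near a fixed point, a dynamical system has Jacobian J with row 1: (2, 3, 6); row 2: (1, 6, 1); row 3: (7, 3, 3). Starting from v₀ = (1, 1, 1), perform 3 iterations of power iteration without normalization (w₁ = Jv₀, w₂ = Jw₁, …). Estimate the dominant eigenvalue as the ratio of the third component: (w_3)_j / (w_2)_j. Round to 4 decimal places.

w1 = Jv₀ = (2·1 + 3·1 + 6·1; 1·1 + 6·1 + 1·1; 7·1 + 3·1 + 3·1) = (11, 8, 13)
w2 = Jw1 = (2·11 + 3·8 + 6·13; 1·11 + 6·8 + 1·13; 7·11 + 3·8 + 3·13) = (124, 72, 140)
w3 = Jw2 = (1304, 696, 1504)
Ratio at component: 1504 / 140 = 10.7429

10.7429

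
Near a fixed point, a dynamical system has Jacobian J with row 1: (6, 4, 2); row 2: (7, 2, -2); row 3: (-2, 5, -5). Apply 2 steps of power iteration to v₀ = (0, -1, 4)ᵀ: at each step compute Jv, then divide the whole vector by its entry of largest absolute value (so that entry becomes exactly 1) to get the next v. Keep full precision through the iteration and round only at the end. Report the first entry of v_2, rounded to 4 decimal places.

Jv0 = (4.00000, -10.00000, -25.00000); divide by -25.00000 → v1 = (-0.16000, 0.40000, 1.00000)
Jv1 = (2.64000, -2.32000, -2.68000); divide by -2.68000 → v2 = (-0.98507, 0.86567, 1.00000)
Requested entry of v2: -66/67 = -0.9851

-0.9851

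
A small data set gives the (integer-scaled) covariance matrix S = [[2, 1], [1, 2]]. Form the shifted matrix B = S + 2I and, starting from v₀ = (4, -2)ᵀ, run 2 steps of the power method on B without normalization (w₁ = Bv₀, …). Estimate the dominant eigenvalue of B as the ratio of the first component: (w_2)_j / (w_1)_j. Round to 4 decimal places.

3.7143

B = S + 2I has rows (4, 1); (1, 4)
w1 = Bv₀ = (4·4 + 1·(-2); 1·4 + 4·(-2)) = (14, -4)
w2 = Bw1 = (4·14 + 1·(-4); 1·14 + 4·(-4)) = (52, -2)
Ratio: 52/14 = 3.7143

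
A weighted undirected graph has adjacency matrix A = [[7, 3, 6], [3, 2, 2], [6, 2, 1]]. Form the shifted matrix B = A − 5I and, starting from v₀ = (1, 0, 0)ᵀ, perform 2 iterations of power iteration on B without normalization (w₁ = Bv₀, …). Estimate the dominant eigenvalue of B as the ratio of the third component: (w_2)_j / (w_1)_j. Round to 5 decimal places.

B = A − 5I has rows (2, 3, 6); (3, -3, 2); (6, 2, -4)
w1 = Bv₀ = (2, 3, 6)
w2 = Bw1 = (49, 9, -6)
Ratio: -6/6 = -1.00000

-1.00000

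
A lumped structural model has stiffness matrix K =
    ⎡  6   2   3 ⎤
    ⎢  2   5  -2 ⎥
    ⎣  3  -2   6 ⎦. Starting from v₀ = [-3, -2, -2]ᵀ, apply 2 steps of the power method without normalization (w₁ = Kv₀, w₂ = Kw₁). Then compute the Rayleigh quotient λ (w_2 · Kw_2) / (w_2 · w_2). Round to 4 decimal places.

w1 = Kv₀ = (6·(-3) + 2·(-2) + 3·(-2); 2·(-3) + 5·(-2) + (-2)·(-2); 3·(-3) + (-2)·(-2) + 6·(-2)) = (-28, -12, -17)
w2 = Kw1 = (6·(-28) + 2·(-12) + 3·(-17); 2·(-28) + 5·(-12) + (-2)·(-17); 3·(-28) + (-2)·(-12) + 6·(-17)) = (-243, -82, -162)
Kw2 = (-2108, -572, -1537)
w2·Kw2 = (-243)·(-2108) + (-82)·(-572) + (-162)·(-1537) = 808142; w2·w2 = (-243)·(-243) + (-82)·(-82) + (-162)·(-162) = 92017
λ ≈ 808142/92017 = 8.7825

λ ≈ 8.7825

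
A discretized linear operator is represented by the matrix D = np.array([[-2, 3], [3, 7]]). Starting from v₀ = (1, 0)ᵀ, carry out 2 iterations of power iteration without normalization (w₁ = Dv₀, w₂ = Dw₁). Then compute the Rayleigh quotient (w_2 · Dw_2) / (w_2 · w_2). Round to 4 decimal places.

λ ≈ 6.1091

w1 = Dv₀ = ((-2)·1 + 3·0; 3·1 + 7·0) = (-2, 3)
w2 = Dw1 = ((-2)·(-2) + 3·3; 3·(-2) + 7·3) = (13, 15)
Dw2 = (19, 144)
w2·Dw2 = 13·19 + 15·144 = 2407; w2·w2 = 13·13 + 15·15 = 394
λ ≈ 2407/394 = 6.1091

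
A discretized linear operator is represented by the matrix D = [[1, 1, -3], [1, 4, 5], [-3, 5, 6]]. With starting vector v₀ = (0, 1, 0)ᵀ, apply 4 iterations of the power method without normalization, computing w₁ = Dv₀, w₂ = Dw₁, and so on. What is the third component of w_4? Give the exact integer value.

w1 = Dv₀ = (1·0 + 1·1 + (-3)·0; 1·0 + 4·1 + 5·0; (-3)·0 + 5·1 + 6·0) = (1, 4, 5)
w2 = Dw1 = (1·1 + 1·4 + (-3)·5; 1·1 + 4·4 + 5·5; (-3)·1 + 5·4 + 6·5) = (-10, 42, 47)
w3 = Dw2 = (-109, 393, 522)
w4 = Dw3 = (-1282, 4073, 5424)
The requested component of w4 is 5424.

5424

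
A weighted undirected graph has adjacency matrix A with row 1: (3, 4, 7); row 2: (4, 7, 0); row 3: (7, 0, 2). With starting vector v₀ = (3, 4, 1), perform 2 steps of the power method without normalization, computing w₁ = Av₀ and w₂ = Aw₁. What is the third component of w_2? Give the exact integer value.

270

w1 = Av₀ = (3·3 + 4·4 + 7·1; 4·3 + 7·4 + 0·1; 7·3 + 0·4 + 2·1) = (32, 40, 23)
w2 = Aw1 = (3·32 + 4·40 + 7·23; 4·32 + 7·40 + 0·23; 7·32 + 0·40 + 2·23) = (417, 408, 270)
The requested component of w2 is 270.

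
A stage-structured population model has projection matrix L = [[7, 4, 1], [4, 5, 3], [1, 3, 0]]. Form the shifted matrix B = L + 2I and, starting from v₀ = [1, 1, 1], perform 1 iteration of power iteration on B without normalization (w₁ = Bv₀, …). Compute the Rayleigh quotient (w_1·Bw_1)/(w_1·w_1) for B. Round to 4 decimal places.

B = L + 2I has rows (9, 4, 1); (4, 7, 3); (1, 3, 2)
w1 = Bv₀ = (9·1 + 4·1 + 1·1; 4·1 + 7·1 + 3·1; 1·1 + 3·1 + 2·1) = (14, 14, 6)
Bw1 = (188, 172, 68)
w1·Bw1 = 5448; w1·w1 = 428; μ ≈ 5448/428 = 12.7290

12.7290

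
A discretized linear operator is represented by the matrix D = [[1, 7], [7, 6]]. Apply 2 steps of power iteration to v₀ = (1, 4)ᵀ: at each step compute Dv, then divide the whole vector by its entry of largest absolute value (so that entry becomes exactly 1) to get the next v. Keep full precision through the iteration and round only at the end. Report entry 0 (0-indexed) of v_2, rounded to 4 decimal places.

Dv0 = (29.00000, 31.00000); divide by 31.00000 → v1 = (0.93548, 1.00000)
Dv1 = (7.93548, 12.54839); divide by 12.54839 → v2 = (0.63239, 1.00000)
Requested entry of v2: 246/389 = 0.6324

0.6324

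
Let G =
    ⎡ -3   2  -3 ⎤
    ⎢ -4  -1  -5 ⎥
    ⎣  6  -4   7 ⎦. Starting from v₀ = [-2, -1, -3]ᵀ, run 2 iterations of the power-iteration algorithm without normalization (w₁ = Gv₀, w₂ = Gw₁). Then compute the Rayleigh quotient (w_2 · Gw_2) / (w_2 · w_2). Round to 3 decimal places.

w1 = Gv₀ = (13, 24, -29)
w2 = Gw1 = (96, 69, -221)
Gw2 = (513, 652, -1247)
w2·Gw2 = 96·513 + 69·652 + (-221)·(-1247) = 369823; w2·w2 = 96·96 + 69·69 + (-221)·(-221) = 62818
λ ≈ 369823/62818 = 5.887

5.887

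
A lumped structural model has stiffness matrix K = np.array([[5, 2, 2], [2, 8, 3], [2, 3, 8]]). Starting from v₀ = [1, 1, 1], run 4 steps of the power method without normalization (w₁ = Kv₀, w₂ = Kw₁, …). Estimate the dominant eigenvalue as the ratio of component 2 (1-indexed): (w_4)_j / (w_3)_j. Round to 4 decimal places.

w1 = Kv₀ = (9, 13, 13)
w2 = Kw1 = (97, 161, 161)
w3 = Kw2 = (1129, 1965, 1965)
w4 = Kw3 = (13505, 23873, 23873)
Ratio at component: 23873 / 1965 = 12.1491

12.1491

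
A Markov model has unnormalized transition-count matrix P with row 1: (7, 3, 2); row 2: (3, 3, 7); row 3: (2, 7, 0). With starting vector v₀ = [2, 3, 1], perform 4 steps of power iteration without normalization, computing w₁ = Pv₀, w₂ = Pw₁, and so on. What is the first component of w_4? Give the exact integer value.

39086

w1 = Pv₀ = (7·2 + 3·3 + 2·1; 3·2 + 3·3 + 7·1; 2·2 + 7·3 + 0·1) = (25, 22, 25)
w2 = Pw1 = (7·25 + 3·22 + 2·25; 3·25 + 3·22 + 7·25; 2·25 + 7·22 + 0·25) = (291, 316, 204)
w3 = Pw2 = (3393, 3249, 2794)
w4 = Pw3 = (39086, 39484, 29529)
The requested component of w4 is 39086.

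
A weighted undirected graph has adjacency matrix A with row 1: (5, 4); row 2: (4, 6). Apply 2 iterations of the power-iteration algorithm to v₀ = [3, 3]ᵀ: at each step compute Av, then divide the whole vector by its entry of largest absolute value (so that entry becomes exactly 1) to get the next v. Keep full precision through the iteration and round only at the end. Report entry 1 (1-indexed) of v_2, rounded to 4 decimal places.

Av0 = (27.00000, 30.00000); divide by 30.00000 → v1 = (0.90000, 1.00000)
Av1 = (8.50000, 9.60000); divide by 9.60000 → v2 = (0.88542, 1.00000)
Requested entry of v2: 255/288 = 0.8854

0.8854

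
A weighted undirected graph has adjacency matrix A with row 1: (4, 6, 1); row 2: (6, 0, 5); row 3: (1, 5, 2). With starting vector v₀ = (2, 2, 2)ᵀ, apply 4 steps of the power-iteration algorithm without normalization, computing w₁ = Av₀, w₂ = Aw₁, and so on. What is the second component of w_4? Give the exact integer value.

w1 = Av₀ = (22, 22, 16)
w2 = Aw1 = (236, 212, 164)
w3 = Aw2 = (2380, 2236, 1624)
w4 = Aw3 = (24560, 22400, 16808)
The requested component of w4 is 22400.

22400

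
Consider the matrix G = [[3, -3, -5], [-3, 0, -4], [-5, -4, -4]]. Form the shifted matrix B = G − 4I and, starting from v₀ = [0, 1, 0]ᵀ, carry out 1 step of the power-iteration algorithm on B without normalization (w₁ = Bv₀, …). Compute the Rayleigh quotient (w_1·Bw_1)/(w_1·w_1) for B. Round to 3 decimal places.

B = G − 4I has rows (-1, -3, -5); (-3, -4, -4); (-5, -4, -8)
w1 = Bv₀ = ((-1)·0 + (-3)·1 + (-5)·0; (-3)·0 + (-4)·1 + (-4)·0; (-5)·0 + (-4)·1 + (-8)·0) = (-3, -4, -4)
Bw1 = (35, 41, 63)
w1·Bw1 = -521; w1·w1 = 41; μ ≈ -521/41 = -12.707

-12.707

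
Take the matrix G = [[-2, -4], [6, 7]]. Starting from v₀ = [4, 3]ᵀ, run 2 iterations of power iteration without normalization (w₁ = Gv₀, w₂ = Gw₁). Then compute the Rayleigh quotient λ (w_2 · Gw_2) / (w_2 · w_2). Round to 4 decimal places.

w1 = Gv₀ = (-20, 45)
w2 = Gw1 = (-140, 195)
Gw2 = (-500, 525)
w2·Gw2 = (-140)·(-500) + 195·525 = 172375; w2·w2 = (-140)·(-140) + 195·195 = 57625
λ ≈ 172375/57625 = 2.9913

2.9913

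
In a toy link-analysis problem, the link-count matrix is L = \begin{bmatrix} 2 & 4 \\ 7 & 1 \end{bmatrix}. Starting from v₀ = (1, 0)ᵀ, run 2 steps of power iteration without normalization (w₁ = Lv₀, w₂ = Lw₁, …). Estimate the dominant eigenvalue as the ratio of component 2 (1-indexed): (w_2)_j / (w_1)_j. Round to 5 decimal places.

3.00000

w1 = Lv₀ = (2·1 + 4·0; 7·1 + 1·0) = (2, 7)
w2 = Lw1 = (2·2 + 4·7; 7·2 + 1·7) = (32, 21)
Ratio at component: 21 / 7 = 3.00000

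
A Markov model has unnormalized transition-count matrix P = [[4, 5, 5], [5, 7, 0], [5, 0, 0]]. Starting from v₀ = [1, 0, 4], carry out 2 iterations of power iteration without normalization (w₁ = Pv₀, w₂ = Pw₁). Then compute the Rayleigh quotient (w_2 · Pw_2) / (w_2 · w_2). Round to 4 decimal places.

λ ≈ 10.9630

w1 = Pv₀ = (4·1 + 5·0 + 5·4; 5·1 + 7·0 + 0·4; 5·1 + 0·0 + 0·4) = (24, 5, 5)
w2 = Pw1 = (4·24 + 5·5 + 5·5; 5·24 + 7·5 + 0·5; 5·24 + 0·5 + 0·5) = (146, 155, 120)
Pw2 = (1959, 1815, 730)
w2·Pw2 = 146·1959 + 155·1815 + 120·730 = 654939; w2·w2 = 146·146 + 155·155 + 120·120 = 59741
λ ≈ 654939/59741 = 10.9630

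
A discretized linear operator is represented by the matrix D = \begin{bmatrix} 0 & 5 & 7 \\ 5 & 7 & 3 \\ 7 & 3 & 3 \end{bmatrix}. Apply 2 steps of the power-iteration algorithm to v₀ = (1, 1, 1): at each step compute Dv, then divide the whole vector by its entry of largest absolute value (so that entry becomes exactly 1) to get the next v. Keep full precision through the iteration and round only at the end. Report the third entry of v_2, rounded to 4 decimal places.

0.8235

Dv0 = (12.00000, 15.00000, 13.00000); divide by 15.00000 → v1 = (0.80000, 1.00000, 0.86667)
Dv1 = (11.06667, 13.60000, 11.20000); divide by 13.60000 → v2 = (0.81373, 1.00000, 0.82353)
Requested entry of v2: 168/204 = 0.8235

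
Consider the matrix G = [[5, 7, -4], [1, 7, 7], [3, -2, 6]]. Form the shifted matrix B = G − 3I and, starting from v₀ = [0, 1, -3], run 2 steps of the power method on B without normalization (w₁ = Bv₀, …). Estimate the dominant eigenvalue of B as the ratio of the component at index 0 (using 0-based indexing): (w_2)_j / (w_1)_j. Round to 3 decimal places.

μ ≈ -1.947

B = G − 3I has rows (2, 7, -4); (1, 4, 7); (3, -2, 3)
w1 = Bv₀ = (19, -17, -11)
w2 = Bw1 = (-37, -126, 58)
Ratio: -37/19 = -1.947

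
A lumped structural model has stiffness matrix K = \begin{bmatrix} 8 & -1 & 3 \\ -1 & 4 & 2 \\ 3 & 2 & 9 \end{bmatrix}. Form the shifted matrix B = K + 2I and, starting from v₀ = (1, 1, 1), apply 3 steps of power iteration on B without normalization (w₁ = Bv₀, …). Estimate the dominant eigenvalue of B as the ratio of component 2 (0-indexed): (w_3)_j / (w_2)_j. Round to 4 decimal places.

μ ≈ 13.6858

B = K + 2I has rows (10, -1, 3); (-1, 6, 2); (3, 2, 11)
w1 = Bv₀ = (10·1 + (-1)·1 + 3·1; (-1)·1 + 6·1 + 2·1; 3·1 + 2·1 + 11·1) = (12, 7, 16)
w2 = Bw1 = (10·12 + (-1)·7 + 3·16; (-1)·12 + 6·7 + 2·16; 3·12 + 2·7 + 11·16) = (161, 62, 226)
w3 = Bw2 = (2226, 663, 3093)
Ratio: 3093/226 = 13.6858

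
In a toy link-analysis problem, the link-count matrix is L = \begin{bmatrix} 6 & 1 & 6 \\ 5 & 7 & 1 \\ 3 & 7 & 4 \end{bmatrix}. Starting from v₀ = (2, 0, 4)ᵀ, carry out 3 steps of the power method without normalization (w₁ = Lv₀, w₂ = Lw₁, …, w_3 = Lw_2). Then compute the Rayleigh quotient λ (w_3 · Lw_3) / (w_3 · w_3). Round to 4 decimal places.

w1 = Lv₀ = (36, 14, 22)
w2 = Lw1 = (362, 300, 294)
w3 = Lw2 = (4236, 4204, 4362)
Lw3 = (55792, 54970, 59584)
w3·Lw3 = 4236·55792 + 4204·54970 + 4362·59584 = 727334200; w3·w3 = 4236·4236 + 4204·4204 + 4362·4362 = 54644356
λ ≈ 727334200/54644356 = 13.3103

13.3103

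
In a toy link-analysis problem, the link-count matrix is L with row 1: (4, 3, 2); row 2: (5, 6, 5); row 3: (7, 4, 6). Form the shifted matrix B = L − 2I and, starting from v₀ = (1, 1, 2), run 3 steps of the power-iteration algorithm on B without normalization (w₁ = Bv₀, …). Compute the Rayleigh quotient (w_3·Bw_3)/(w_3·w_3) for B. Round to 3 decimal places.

μ ≈ 11.619

B = L − 2I has rows (2, 3, 2); (5, 4, 5); (7, 4, 4)
w1 = Bv₀ = (2·1 + 3·1 + 2·2; 5·1 + 4·1 + 5·2; 7·1 + 4·1 + 4·2) = (9, 19, 19)
w2 = Bw1 = (2·9 + 3·19 + 2·19; 5·9 + 4·19 + 5·19; 7·9 + 4·19 + 4·19) = (113, 216, 215)
w3 = Bw2 = (1304, 2504, 2515)
Bw3 = (15150, 29111, 29204)
w3·Bw3 = 166097604; w3·w3 = 14295657; μ ≈ 166097604/14295657 = 11.619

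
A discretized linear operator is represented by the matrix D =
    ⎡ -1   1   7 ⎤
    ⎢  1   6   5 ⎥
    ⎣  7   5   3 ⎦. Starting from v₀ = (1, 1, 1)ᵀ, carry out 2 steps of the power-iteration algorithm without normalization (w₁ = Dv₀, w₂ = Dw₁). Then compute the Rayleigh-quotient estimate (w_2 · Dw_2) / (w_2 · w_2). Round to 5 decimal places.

λ ≈ 11.91870

w1 = Dv₀ = (7, 12, 15)
w2 = Dw1 = (110, 154, 154)
Dw2 = (1122, 1804, 2002)
w2·Dw2 = 110·1122 + 154·1804 + 154·2002 = 709544; w2·w2 = 110·110 + 154·154 + 154·154 = 59532
λ ≈ 709544/59532 = 11.91870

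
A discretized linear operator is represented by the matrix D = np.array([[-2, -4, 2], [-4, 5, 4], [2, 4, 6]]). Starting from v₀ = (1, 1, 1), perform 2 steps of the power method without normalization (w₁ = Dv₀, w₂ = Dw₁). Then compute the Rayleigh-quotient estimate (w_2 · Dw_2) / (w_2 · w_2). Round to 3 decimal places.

w1 = Dv₀ = ((-2)·1 + (-4)·1 + 2·1; (-4)·1 + 5·1 + 4·1; 2·1 + 4·1 + 6·1) = (-4, 5, 12)
w2 = Dw1 = ((-2)·(-4) + (-4)·5 + 2·12; (-4)·(-4) + 5·5 + 4·12; 2·(-4) + 4·5 + 6·12) = (12, 89, 84)
Dw2 = (-212, 733, 884)
w2·Dw2 = 12·(-212) + 89·733 + 84·884 = 136949; w2·w2 = 12·12 + 89·89 + 84·84 = 15121
λ ≈ 136949/15121 = 9.057

9.057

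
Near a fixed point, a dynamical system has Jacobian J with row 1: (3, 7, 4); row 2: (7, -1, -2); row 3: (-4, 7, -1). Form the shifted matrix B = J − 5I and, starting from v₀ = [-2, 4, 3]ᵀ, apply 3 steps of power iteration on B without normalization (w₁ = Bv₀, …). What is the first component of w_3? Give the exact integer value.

B = J − 5I has rows (-2, 7, 4); (7, -6, -2); (-4, 7, -6)
w1 = Bv₀ = (44, -44, 18)
w2 = Bw1 = (-324, 536, -592)
w3 = Bw2 = (2032, -4300, 8600)
Requested component of w3: 2032

2032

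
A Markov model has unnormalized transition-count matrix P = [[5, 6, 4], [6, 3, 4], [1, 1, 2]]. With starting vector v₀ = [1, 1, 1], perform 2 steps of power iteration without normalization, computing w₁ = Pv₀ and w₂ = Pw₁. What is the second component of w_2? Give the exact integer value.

145

w1 = Pv₀ = (5·1 + 6·1 + 4·1; 6·1 + 3·1 + 4·1; 1·1 + 1·1 + 2·1) = (15, 13, 4)
w2 = Pw1 = (5·15 + 6·13 + 4·4; 6·15 + 3·13 + 4·4; 1·15 + 1·13 + 2·4) = (169, 145, 36)
The requested component of w2 is 145.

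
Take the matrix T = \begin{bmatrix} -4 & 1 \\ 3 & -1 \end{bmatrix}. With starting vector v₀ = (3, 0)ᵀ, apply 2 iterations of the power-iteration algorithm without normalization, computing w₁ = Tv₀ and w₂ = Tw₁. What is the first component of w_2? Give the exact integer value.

w1 = Tv₀ = (-12, 9)
w2 = Tw1 = (57, -45)
The requested component of w2 is 57.

57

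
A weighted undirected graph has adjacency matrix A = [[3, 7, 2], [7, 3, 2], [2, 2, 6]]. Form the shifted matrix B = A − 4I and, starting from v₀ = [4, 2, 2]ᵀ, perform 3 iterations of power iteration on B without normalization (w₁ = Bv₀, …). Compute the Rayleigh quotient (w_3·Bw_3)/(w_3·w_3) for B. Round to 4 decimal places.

B = A − 4I has rows (-1, 7, 2); (7, -1, 2); (2, 2, 2)
w1 = Bv₀ = ((-1)·4 + 7·2 + 2·2; 7·4 + (-1)·2 + 2·2; 2·4 + 2·2 + 2·2) = (14, 30, 16)
w2 = Bw1 = ((-1)·14 + 7·30 + 2·16; 7·14 + (-1)·30 + 2·16; 2·14 + 2·30 + 2·16) = (228, 100, 120)
w3 = Bw2 = (712, 1736, 896)
Bw3 = (13232, 5040, 6688)
w3·Bw3 = 24163072; w3·w3 = 4323456; μ ≈ 24163072/4323456 = 5.5888

μ ≈ 5.5888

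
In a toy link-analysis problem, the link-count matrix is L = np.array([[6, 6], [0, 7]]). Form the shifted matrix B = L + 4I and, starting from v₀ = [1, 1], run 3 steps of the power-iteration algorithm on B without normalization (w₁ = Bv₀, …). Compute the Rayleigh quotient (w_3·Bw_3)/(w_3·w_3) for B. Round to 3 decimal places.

B = L + 4I has rows (10, 6); (0, 11)
w1 = Bv₀ = (10·1 + 6·1; 0·1 + 11·1) = (16, 11)
w2 = Bw1 = (10·16 + 6·11; 0·16 + 11·11) = (226, 121)
w3 = Bw2 = (2986, 1331)
Bw3 = (37846, 14641)
w3·Bw3 = 132495327; w3·w3 = 10687757; μ ≈ 132495327/10687757 = 12.397

12.397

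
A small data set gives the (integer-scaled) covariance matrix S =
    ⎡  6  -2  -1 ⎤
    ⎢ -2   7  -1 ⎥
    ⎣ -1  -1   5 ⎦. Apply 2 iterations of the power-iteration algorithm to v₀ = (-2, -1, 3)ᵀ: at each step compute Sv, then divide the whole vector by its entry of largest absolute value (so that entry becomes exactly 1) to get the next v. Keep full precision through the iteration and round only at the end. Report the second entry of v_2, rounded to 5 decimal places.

Sv0 = (-13.000000, -6.000000, 18.000000); divide by 18.000000 → v1 = (-0.722222, -0.333333, 1.000000)
Sv1 = (-4.666667, -1.888889, 6.055556); divide by 6.055556 → v2 = (-0.770642, -0.311927, 1.000000)
Requested entry of v2: -34/109 = -0.31193

-0.31193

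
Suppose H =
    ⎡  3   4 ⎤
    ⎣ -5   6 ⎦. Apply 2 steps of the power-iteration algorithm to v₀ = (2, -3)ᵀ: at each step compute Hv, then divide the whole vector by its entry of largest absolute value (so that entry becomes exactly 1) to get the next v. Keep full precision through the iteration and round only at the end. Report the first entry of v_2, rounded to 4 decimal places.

Hv0 = (-6.00000, -28.00000); divide by -28.00000 → v1 = (0.21429, 1.00000)
Hv1 = (4.64286, 4.92857); divide by 4.92857 → v2 = (0.94203, 1.00000)
Requested entry of v2: -130/-138 = 0.9420

0.9420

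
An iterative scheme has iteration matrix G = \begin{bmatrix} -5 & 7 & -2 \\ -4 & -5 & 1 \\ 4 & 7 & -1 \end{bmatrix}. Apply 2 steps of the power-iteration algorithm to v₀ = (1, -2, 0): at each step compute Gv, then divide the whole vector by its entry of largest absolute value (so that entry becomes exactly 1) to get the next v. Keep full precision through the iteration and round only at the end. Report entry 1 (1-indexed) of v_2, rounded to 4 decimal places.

1.0000

Gv0 = (-19.00000, 6.00000, -10.00000); divide by -19.00000 → v1 = (1.00000, -0.31579, 0.52632)
Gv1 = (-8.26316, -1.89474, 1.26316); divide by -8.26316 → v2 = (1.00000, 0.22930, -0.15287)
Requested entry of v2: 157/157 = 1.0000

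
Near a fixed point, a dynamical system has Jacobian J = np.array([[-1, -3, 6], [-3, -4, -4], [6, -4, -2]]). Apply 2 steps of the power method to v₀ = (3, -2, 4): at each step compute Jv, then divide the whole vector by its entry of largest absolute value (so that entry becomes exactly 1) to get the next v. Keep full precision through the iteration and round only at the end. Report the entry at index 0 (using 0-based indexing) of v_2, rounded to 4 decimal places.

0.6804

Jv0 = (27.00000, -17.00000, 18.00000); divide by 27.00000 → v1 = (1.00000, -0.62963, 0.66667)
Jv1 = (4.88889, -3.14815, 7.18519); divide by 7.18519 → v2 = (0.68041, -0.43814, 1.00000)
Requested entry of v2: 132/194 = 0.6804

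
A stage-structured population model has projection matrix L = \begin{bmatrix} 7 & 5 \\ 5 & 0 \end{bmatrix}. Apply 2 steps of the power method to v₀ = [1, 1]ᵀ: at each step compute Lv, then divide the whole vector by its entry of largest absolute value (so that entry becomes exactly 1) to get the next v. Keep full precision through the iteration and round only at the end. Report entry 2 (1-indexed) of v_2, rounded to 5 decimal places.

Lv0 = (12.000000, 5.000000); divide by 12.000000 → v1 = (1.000000, 0.416667)
Lv1 = (9.083333, 5.000000); divide by 9.083333 → v2 = (1.000000, 0.550459)
Requested entry of v2: 60/109 = 0.55046

0.55046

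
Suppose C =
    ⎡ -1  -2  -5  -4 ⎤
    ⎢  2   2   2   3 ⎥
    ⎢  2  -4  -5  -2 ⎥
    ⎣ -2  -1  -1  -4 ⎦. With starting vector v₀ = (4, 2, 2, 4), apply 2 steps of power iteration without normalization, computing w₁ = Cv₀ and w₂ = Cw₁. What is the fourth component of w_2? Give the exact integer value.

w1 = Cv₀ = ((-1)·4 + (-2)·2 + (-5)·2 + (-4)·4; 2·4 + 2·2 + 2·2 + 3·4; 2·4 + (-4)·2 + (-5)·2 + (-2)·4; (-2)·4 + (-1)·2 + (-1)·2 + (-4)·4) = (-34, 28, -18, -28)
w2 = Cw1 = ((-1)·(-34) + (-2)·28 + (-5)·(-18) + (-4)·(-28); 2·(-34) + 2·28 + 2·(-18) + 3·(-28); 2·(-34) + (-4)·28 + (-5)·(-18) + (-2)·(-28); (-2)·(-34) + (-1)·28 + (-1)·(-18) + (-4)·(-28)) = (180, -132, -34, 170)
The requested component of w2 is 170.

170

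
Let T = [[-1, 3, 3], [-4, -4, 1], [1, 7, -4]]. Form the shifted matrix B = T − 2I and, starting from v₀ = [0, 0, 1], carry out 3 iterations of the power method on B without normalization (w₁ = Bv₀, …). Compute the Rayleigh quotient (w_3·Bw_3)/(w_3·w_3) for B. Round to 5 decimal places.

-10.10004

B = T − 2I has rows (-3, 3, 3); (-4, -6, 1); (1, 7, -6)
w1 = Bv₀ = (3, 1, -6)
w2 = Bw1 = (-24, -24, 46)
w3 = Bw2 = (138, 286, -468)
Bw3 = (-960, -2736, 4948)
w3·Bw3 = -3230640; w3·w3 = 319864; μ ≈ -3230640/319864 = -10.10004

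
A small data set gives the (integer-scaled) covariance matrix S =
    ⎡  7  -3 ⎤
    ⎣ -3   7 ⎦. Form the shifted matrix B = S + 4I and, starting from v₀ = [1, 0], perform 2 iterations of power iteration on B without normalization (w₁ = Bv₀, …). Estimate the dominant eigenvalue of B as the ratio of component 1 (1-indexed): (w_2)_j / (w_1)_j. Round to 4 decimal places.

11.8182

B = S + 4I has rows (11, -3); (-3, 11)
w1 = Bv₀ = (11, -3)
w2 = Bw1 = (130, -66)
Ratio: 130/11 = 11.8182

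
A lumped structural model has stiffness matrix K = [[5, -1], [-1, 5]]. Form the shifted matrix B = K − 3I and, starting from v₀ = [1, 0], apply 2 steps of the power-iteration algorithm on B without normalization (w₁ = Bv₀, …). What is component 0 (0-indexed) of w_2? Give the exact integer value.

B = K − 3I has rows (2, -1); (-1, 2)
w1 = Bv₀ = (2, -1)
w2 = Bw1 = (5, -4)
Requested component of w2: 5

5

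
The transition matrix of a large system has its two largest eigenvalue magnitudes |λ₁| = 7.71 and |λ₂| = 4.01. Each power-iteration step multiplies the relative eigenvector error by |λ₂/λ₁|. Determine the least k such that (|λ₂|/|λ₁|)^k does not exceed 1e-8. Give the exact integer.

|λ₂/λ₁| = 4.01/7.71 = 0.52010
Need k ≥ ln(1e-8) / ln(0.52010) = -18.4207 / -0.6537 ≈ 28.178
Smallest integer k satisfying the bound: 29

29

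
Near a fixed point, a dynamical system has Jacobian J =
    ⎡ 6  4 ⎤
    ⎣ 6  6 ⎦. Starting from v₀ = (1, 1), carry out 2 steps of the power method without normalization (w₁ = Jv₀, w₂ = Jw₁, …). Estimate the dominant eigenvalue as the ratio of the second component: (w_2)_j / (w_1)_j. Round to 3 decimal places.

11.000

w1 = Jv₀ = (6·1 + 4·1; 6·1 + 6·1) = (10, 12)
w2 = Jw1 = (6·10 + 4·12; 6·10 + 6·12) = (108, 132)
Ratio at component: 132 / 12 = 11.000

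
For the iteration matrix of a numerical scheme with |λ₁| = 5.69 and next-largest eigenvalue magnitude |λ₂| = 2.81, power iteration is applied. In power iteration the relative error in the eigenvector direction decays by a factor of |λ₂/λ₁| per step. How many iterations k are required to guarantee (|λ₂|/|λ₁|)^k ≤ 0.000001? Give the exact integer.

20

|λ₂/λ₁| = 2.81/5.69 = 0.49385
Need k ≥ ln(0.000001) / ln(0.49385) = -13.8155 / -0.7055 ≈ 19.582
Smallest integer k satisfying the bound: 20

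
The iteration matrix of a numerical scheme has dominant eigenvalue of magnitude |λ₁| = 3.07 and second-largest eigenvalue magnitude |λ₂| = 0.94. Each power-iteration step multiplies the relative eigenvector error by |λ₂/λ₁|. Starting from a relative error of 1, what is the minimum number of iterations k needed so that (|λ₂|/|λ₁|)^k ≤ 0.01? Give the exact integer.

4

|λ₂/λ₁| = 0.94/3.07 = 0.30619
Need k ≥ ln(0.01) / ln(0.30619) = -4.6052 / -1.1836 ≈ 3.891
Smallest integer k satisfying the bound: 4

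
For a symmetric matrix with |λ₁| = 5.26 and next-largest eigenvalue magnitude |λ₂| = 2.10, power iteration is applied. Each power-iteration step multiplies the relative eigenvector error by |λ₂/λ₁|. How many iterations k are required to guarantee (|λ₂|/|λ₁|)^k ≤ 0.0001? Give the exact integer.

11

|λ₂/λ₁| = 2.10/5.26 = 0.39924
Need k ≥ ln(0.0001) / ln(0.39924) = -9.2103 / -0.9182 ≈ 10.031
Smallest integer k satisfying the bound: 11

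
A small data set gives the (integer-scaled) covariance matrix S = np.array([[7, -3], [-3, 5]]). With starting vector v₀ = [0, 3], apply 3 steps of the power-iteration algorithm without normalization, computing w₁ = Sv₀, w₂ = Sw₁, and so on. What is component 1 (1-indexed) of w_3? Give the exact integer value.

-1062

w1 = Sv₀ = (7·0 + (-3)·3; (-3)·0 + 5·3) = (-9, 15)
w2 = Sw1 = (7·(-9) + (-3)·15; (-3)·(-9) + 5·15) = (-108, 102)
w3 = Sw2 = (-1062, 834)
The requested component of w3 is -1062.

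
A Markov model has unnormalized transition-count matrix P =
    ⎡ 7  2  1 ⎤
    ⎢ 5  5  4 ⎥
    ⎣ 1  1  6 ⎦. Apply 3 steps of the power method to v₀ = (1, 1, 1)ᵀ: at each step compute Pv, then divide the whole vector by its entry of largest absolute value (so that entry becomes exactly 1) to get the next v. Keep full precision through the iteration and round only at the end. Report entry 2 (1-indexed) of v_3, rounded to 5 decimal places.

Pv0 = (10.000000, 14.000000, 8.000000); divide by 14.000000 → v1 = (0.714286, 1.000000, 0.571429)
Pv1 = (7.571429, 10.857143, 5.142857); divide by 10.857143 → v2 = (0.697368, 1.000000, 0.473684)
Pv2 = (7.355263, 10.381579, 4.539474); divide by 10.381579 → v3 = (0.708492, 1.000000, 0.437262)
Requested entry of v3: 1578/1578 = 1.00000

1.00000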